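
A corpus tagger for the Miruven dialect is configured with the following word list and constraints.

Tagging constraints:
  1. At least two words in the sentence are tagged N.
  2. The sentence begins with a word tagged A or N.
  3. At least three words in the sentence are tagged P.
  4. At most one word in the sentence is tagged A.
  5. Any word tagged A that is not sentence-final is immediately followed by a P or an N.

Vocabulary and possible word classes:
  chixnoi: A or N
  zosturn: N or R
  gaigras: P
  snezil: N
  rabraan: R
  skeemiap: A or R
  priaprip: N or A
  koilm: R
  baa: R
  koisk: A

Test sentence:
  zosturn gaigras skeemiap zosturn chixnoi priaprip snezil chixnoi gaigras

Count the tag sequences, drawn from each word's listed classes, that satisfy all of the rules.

0

Candidates per position — 1:zosturn {N,R}; 2:gaigras {P}; 3:skeemiap {A,R}; 4:zosturn {N,R}; 5:chixnoi {A,N}; 6:priaprip {N,A}; 7:snezil {N}; 8:chixnoi {A,N}; 9:gaigras {P}.
There are 64 candidate sequences in total.
Rule 3 cannot be satisfied by any choice of tags from the lexicon.
So there is no consistent tagging.
Count = 0.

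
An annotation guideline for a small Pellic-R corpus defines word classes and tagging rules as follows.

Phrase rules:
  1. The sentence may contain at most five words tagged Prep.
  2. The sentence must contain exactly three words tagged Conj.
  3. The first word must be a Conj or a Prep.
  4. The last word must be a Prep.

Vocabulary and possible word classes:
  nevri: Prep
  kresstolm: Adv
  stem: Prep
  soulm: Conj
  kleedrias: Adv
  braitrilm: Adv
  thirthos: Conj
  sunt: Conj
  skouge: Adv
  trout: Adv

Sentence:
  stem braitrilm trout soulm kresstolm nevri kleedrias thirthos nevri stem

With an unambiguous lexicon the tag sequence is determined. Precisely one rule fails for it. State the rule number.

Fixed tagging: Prep Adv Adv Conj Adv Prep Adv Conj Prep Prep.
Applying the rules: R1 ✓, R2 ✗, R3 ✓, R4 ✓.
Only rule 2 fails.

2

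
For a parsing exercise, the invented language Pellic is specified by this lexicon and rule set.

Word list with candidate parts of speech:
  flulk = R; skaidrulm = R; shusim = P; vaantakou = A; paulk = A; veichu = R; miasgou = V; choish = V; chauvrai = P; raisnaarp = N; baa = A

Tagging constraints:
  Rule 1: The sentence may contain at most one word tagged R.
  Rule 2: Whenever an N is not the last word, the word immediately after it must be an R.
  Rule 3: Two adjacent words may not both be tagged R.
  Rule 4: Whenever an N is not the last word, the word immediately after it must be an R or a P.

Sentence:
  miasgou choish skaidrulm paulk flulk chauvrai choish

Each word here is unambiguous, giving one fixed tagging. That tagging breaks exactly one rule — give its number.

1

Fixed tagging: V V R A R P V.
Checking each rule: R1 fails, R2 ok, R3 ok, R4 ok.
Only rule 1 fails.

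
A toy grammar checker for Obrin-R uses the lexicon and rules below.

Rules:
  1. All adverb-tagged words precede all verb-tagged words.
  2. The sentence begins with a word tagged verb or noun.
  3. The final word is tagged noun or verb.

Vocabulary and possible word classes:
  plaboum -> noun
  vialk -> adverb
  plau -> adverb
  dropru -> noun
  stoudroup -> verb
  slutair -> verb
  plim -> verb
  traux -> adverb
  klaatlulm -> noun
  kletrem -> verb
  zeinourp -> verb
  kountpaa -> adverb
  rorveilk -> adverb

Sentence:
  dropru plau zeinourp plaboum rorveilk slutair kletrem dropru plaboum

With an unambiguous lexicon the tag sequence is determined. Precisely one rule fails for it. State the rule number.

Fixed tagging: noun adverb verb noun adverb verb verb noun noun.
Applying the rules: R1 violated, R2 holds, R3 holds.
Only rule 1 fails.

1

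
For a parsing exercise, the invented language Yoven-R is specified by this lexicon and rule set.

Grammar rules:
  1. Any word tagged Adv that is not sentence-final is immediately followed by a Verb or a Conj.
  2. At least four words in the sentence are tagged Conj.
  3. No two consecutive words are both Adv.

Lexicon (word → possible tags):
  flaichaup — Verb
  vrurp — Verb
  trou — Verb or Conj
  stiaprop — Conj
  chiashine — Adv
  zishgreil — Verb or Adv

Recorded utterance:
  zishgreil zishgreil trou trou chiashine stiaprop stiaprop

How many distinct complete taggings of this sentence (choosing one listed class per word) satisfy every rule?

3

Candidates per position — 1:zishgreil {Verb,Adv}; 2:zishgreil {Verb,Adv}; 3:trou {Verb,Conj}; 4:trou {Verb,Conj}; 5:chiashine {Adv}; 6:stiaprop {Conj}; 7:stiaprop {Conj}.
There are 16 candidate sequences in total.
The sequences that satisfy every rule: Verb Verb Conj Conj Adv Conj Conj; Verb Adv Conj Conj Adv Conj Conj; Adv Verb Conj Conj Adv Conj Conj.
Count = 3.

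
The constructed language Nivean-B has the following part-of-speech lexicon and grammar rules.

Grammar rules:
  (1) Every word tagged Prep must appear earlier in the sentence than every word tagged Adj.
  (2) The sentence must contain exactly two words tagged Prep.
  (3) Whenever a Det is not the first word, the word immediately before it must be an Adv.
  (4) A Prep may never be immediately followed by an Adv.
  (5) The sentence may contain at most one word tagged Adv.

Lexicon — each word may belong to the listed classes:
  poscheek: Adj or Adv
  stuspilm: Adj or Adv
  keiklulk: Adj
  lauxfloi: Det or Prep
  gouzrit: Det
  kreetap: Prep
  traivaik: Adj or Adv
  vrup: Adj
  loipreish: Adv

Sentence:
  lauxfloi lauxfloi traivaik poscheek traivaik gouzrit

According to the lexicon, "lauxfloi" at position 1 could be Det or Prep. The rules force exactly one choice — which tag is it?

Prep

Candidates per position — 1:lauxfloi {Det,Prep}; 2:lauxfloi {Det,Prep}; 3:traivaik {Adj,Adv}; 4:poscheek {Adj,Adv}; 5:traivaik {Adj,Adv}; 6:gouzrit {Det}.
Word 1 cannot be Det — rule 2 would then fail for every completion. It is Prep.
Word 2 cannot be Det — rule 2 would then fail for every completion. It is Prep.
Word 3 cannot be Adv — rule 4 would then fail for every completion. It is Adj.
Word 5 cannot be Adj — rule 3 would then fail for every completion. It is Adv.
Word 4 cannot be Adv — rule 5 would then fail for every completion. It is Adj.
The unique satisfying tagging is: Prep Prep Adj Adj Adv Det.
Checking: rule 1 holds; rule 2 holds; rule 3 holds; rule 4 holds; rule 5 holds.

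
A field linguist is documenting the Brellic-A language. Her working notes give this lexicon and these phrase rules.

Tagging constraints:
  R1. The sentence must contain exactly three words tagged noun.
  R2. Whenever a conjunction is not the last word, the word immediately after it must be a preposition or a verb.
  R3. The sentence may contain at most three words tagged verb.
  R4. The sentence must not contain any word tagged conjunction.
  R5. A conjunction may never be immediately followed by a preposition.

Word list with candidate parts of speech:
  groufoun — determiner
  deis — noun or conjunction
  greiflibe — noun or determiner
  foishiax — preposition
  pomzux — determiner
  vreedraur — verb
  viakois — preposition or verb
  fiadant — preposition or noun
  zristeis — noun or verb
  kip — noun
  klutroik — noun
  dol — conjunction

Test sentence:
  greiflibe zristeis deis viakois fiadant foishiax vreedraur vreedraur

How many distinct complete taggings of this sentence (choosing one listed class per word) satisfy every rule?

Candidates per position — 1:greiflibe {noun,determiner}; 2:zristeis {noun,verb}; 3:deis {noun,conjunction}; 4:viakois {preposition,verb}; 5:fiadant {preposition,noun}; 6:foishiax {preposition}; 7:vreedraur {verb}; 8:vreedraur {verb}.
There are 32 candidate sequences in total.
The sequences that satisfy every rule: noun noun noun preposition preposition preposition verb verb; noun noun noun verb preposition preposition verb verb; noun verb noun preposition noun preposition verb verb; determiner noun noun preposition noun preposition verb verb; determiner noun noun verb noun preposition verb verb.
Count = 5.

5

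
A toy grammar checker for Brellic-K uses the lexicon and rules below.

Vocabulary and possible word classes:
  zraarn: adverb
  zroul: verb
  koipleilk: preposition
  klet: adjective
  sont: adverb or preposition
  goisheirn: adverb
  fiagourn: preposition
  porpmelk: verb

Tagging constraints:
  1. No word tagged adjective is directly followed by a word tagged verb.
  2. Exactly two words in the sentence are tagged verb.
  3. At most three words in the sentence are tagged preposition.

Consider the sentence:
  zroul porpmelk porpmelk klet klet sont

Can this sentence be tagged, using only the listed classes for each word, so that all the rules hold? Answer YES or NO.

NO

Candidates per position — 1:zroul {verb}; 2:porpmelk {verb}; 3:porpmelk {verb}; 4:klet {adjective}; 5:klet {adjective}; 6:sont {adverb,preposition}.
Rule 2 cannot be satisfied by any choice of tags from the lexicon.
So there is no consistent tagging.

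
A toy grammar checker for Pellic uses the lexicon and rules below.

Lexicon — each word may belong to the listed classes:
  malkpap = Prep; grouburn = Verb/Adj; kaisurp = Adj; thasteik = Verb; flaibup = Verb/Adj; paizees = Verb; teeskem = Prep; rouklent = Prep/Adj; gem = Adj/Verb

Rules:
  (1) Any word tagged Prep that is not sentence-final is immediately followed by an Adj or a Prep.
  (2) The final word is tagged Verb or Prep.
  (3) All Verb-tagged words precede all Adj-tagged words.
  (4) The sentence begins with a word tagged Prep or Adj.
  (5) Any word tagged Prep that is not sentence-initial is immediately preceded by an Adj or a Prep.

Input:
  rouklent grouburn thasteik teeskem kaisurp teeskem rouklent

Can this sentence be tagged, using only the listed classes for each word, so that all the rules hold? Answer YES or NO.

Candidates per position — 1:rouklent {Prep,Adj}; 2:grouburn {Verb,Adj}; 3:thasteik {Verb}; 4:teeskem {Prep}; 5:kaisurp {Adj}; 6:teeskem {Prep}; 7:rouklent {Prep,Adj}.
Rule 5 cannot be satisfied by any choice of tags from the lexicon.
So there is no consistent tagging.

NO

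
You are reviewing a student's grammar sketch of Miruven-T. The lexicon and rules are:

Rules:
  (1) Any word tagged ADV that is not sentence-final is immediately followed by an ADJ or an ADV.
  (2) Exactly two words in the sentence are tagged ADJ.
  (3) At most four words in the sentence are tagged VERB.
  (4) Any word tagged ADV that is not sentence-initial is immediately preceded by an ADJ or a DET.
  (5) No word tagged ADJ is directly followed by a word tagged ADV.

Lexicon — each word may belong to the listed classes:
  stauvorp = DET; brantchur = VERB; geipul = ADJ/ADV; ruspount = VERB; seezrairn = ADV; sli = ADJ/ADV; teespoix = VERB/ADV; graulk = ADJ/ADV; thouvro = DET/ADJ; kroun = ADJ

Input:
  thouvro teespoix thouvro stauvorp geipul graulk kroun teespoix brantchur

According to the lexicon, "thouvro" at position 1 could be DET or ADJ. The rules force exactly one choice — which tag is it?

Candidates per position — 1:thouvro {DET,ADJ}; 2:teespoix {VERB,ADV}; 3:thouvro {DET,ADJ}; 4:stauvorp {DET}; 5:geipul {ADJ,ADV}; 6:graulk {ADJ,ADV}; 7:kroun {ADJ}; 8:teespoix {VERB,ADV}; 9:brantchur {VERB}.
Word 8 cannot be ADV — rule 1 would then fail for every completion. It is VERB.
Position 1: the remaining choice is settled jointly with positions 2, 3, 5, 6 — only DET at position 1 is part of a tagging that satisfies every rule.
The unique satisfying tagging is: DET VERB DET DET ADV ADJ ADJ VERB VERB.
Check: rule 1 ok; rule 2 ok; rule 3 ok; rule 4 ok; rule 5 ok.

DET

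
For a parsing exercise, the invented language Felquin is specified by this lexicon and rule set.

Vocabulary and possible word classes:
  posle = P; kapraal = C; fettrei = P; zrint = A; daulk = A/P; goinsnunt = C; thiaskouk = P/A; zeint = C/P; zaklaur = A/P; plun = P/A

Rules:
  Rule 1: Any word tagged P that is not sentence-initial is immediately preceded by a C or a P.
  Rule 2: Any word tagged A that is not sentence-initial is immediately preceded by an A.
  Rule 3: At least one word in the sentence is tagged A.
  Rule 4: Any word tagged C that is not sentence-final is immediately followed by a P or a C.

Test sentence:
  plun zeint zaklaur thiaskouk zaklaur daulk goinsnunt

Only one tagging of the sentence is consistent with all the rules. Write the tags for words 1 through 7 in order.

Candidates per position — 1:plun {P,A}; 2:zeint {C,P}; 3:zaklaur {A,P}; 4:thiaskouk {P,A}; 5:zaklaur {A,P}; 6:daulk {A,P}; 7:goinsnunt {C}.
Word 3 cannot be A — rule 2 would then fail for every completion. It is P.
Word 4 cannot be A — rule 2 would then fail for every completion. It is P.
Word 5 cannot be A — rule 2 would then fail for every completion. It is P.
Word 6 cannot be A — rule 2 would then fail for every completion. It is P.
Word 1 cannot be P — rule 3 would then fail for every completion. It is A.
Word 2 cannot be P — rule 1 would then fail for every completion. It is C.
The unique satisfying tagging is: A C P P P P C.
Checking: rule 1 holds; rule 2 holds; rule 3 holds; rule 4 holds.

A C P P P P C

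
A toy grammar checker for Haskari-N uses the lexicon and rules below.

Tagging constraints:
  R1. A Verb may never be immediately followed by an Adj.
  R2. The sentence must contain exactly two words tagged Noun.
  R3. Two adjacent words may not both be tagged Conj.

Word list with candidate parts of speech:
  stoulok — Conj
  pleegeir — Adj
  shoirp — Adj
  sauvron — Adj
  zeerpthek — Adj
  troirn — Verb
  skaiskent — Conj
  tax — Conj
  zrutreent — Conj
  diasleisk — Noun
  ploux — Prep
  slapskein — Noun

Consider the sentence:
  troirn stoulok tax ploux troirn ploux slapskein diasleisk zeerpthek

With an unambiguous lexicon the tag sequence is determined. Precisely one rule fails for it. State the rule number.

Fixed tagging: Verb Conj Conj Prep Verb Prep Noun Noun Adj.
Rule check: R1 holds, R2 holds, R3 violated.
Only rule 3 fails.

3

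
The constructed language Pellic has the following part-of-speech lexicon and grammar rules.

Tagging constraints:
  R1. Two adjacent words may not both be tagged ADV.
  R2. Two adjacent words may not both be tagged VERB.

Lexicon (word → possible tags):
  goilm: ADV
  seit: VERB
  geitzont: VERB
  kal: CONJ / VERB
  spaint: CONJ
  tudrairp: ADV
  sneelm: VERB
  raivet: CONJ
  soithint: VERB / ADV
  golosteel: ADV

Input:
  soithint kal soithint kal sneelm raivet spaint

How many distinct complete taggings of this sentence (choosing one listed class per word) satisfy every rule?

5

Candidates per position — 1:soithint {VERB,ADV}; 2:kal {CONJ,VERB}; 3:soithint {VERB,ADV}; 4:kal {CONJ,VERB}; 5:sneelm {VERB}; 6:raivet {CONJ}; 7:spaint {CONJ}.
There are 16 candidate sequences in total.
The sequences that satisfy every rule: VERB CONJ VERB CONJ VERB CONJ CONJ; VERB CONJ ADV CONJ VERB CONJ CONJ; ADV CONJ VERB CONJ VERB CONJ CONJ; ADV CONJ ADV CONJ VERB CONJ CONJ; ADV VERB ADV CONJ VERB CONJ CONJ.
Count = 5.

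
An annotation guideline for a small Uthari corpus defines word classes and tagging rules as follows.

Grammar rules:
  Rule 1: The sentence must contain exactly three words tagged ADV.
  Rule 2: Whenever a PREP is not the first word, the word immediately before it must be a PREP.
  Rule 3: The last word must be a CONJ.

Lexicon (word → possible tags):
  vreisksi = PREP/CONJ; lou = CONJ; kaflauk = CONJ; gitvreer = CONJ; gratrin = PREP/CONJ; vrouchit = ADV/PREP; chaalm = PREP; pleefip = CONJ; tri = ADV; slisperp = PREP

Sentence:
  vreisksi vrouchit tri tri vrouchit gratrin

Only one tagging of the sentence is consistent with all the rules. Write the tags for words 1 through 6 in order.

Candidates per position — 1:vreisksi {PREP,CONJ}; 2:vrouchit {ADV,PREP}; 3:tri {ADV}; 4:tri {ADV}; 5:vrouchit {ADV,PREP}; 6:gratrin {PREP,CONJ}.
Position 5: tagging it PREP would leave rule 2 unsatisfiable, so it must be ADV.
Position 6: tagging it PREP would leave rule 2 unsatisfiable, so it must be CONJ.
Position 2: tagging it ADV would leave rule 1 unsatisfiable, so it must be PREP.
Position 1: tagging it CONJ would leave rule 2 unsatisfiable, so it must be PREP.
So the tagging must be: PREP PREP ADV ADV ADV CONJ.
Checking: rule 1 ✓; rule 2 ✓; rule 3 ✓.

PREP PREP ADV ADV ADV CONJ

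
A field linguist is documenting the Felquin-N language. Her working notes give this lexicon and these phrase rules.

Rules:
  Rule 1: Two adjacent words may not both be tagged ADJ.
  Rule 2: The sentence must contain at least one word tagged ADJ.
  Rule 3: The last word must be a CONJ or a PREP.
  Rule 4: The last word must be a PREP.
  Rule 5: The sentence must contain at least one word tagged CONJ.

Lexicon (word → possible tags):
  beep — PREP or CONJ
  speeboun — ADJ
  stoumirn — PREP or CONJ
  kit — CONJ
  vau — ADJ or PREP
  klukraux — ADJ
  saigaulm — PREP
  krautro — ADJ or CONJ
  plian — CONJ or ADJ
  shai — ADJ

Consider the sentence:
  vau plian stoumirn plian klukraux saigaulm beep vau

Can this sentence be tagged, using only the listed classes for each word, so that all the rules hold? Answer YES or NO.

YES

Candidates per position — 1:vau {ADJ,PREP}; 2:plian {CONJ,ADJ}; 3:stoumirn {PREP,CONJ}; 4:plian {CONJ,ADJ}; 5:klukraux {ADJ}; 6:saigaulm {PREP}; 7:beep {PREP,CONJ}; 8:vau {ADJ,PREP}.
One satisfying assignment: PREP CONJ PREP CONJ ADJ PREP CONJ PREP.
Check: rule 1 holds; rule 2 holds; rule 3 holds; rule 4 holds; rule 5 holds.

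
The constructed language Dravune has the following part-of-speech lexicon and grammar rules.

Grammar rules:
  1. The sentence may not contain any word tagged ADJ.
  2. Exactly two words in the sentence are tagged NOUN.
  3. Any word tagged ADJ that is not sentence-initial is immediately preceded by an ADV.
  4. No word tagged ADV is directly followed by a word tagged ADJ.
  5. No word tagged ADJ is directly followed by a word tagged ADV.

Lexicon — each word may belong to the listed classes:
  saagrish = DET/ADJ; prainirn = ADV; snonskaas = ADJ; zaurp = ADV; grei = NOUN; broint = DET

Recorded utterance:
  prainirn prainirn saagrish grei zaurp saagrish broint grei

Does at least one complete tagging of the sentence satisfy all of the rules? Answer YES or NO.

Candidates per position — 1:prainirn {ADV}; 2:prainirn {ADV}; 3:saagrish {DET,ADJ}; 4:grei {NOUN}; 5:zaurp {ADV}; 6:saagrish {DET,ADJ}; 7:broint {DET}; 8:grei {NOUN}.
One satisfying assignment: ADV ADV DET NOUN ADV DET DET NOUN.
Check: rule 1 ✓; rule 2 ✓; rule 3 ✓; rule 4 ✓; rule 5 ✓.

YES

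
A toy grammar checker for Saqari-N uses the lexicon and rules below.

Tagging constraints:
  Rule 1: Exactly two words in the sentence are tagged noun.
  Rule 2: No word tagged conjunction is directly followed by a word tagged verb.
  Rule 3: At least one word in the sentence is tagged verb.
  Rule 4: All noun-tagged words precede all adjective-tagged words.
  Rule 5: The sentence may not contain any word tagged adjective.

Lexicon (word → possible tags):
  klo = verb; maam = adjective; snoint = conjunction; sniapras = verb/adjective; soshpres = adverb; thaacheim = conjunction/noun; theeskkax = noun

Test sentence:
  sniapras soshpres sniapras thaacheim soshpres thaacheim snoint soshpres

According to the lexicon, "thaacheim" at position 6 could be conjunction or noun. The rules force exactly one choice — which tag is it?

Candidates per position — 1:sniapras {verb,adjective}; 2:soshpres {adverb}; 3:sniapras {verb,adjective}; 4:thaacheim {conjunction,noun}; 5:soshpres {adverb}; 6:thaacheim {conjunction,noun}; 7:snoint {conjunction}; 8:soshpres {adverb}.
Position 1: tagging it adjective would leave rule 5 unsatisfiable, so it must be verb.
Position 3: tagging it adjective would leave rule 5 unsatisfiable, so it must be verb.
Position 4: tagging it conjunction would leave rule 1 unsatisfiable, so it must be noun.
Position 6: tagging it conjunction would leave rule 1 unsatisfiable, so it must be noun.
The unique satisfying tagging is: verb adverb verb noun adverb noun conjunction adverb.
Rule-by-rule: rule 1 satisfied; rule 2 satisfied; rule 3 satisfied; rule 4 satisfied; rule 5 satisfied.

noun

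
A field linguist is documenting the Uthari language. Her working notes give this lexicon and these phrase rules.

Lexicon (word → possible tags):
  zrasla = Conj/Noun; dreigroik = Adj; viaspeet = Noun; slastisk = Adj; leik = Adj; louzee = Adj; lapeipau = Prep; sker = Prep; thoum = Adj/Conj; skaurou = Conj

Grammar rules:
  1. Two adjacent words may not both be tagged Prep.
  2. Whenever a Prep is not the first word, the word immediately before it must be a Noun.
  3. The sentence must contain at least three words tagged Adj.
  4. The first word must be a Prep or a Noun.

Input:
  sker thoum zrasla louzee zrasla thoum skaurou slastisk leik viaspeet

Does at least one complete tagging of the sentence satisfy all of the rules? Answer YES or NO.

YES

Candidates per position — 1:sker {Prep}; 2:thoum {Adj,Conj}; 3:zrasla {Conj,Noun}; 4:louzee {Adj}; 5:zrasla {Conj,Noun}; 6:thoum {Adj,Conj}; 7:skaurou {Conj}; 8:slastisk {Adj}; 9:leik {Adj}; 10:viaspeet {Noun}.
One satisfying assignment: Prep Adj Noun Adj Conj Conj Conj Adj Adj Noun.
Rule-by-rule: rule 1 ✓; rule 2 ✓; rule 3 ✓; rule 4 ✓.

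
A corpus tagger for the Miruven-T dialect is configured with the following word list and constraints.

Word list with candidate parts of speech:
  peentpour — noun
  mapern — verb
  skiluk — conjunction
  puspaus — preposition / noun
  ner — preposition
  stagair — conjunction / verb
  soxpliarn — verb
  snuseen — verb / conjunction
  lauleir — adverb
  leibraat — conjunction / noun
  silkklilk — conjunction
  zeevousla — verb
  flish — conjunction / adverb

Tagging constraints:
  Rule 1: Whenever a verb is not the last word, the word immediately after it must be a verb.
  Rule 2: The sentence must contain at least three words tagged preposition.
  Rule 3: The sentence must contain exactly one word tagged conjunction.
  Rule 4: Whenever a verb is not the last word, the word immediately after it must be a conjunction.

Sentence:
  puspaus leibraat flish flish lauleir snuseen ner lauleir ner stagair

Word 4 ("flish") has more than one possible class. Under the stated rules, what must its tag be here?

adverb

Candidates per position — 1:puspaus {preposition,noun}; 2:leibraat {conjunction,noun}; 3:flish {conjunction,adverb}; 4:flish {conjunction,adverb}; 5:lauleir {adverb}; 6:snuseen {verb,conjunction}; 7:ner {preposition}; 8:lauleir {adverb}; 9:ner {preposition}; 10:stagair {conjunction,verb}.
Position 1: tagging it noun would leave rule 2 unsatisfiable, so it must be preposition.
Position 6: tagging it verb would leave rule 1 unsatisfiable, so it must be conjunction.
Position 10: tagging it conjunction would leave rule 3 unsatisfiable, so it must be verb.
Position 2: tagging it conjunction would leave rule 3 unsatisfiable, so it must be noun.
Position 3: tagging it conjunction would leave rule 3 unsatisfiable, so it must be adverb.
Position 4: tagging it conjunction would leave rule 3 unsatisfiable, so it must be adverb.
So the tagging must be: preposition noun adverb adverb adverb conjunction preposition adverb preposition verb.
Rule-by-rule: rule 1 ✓; rule 2 ✓; rule 3 ✓; rule 4 ✓.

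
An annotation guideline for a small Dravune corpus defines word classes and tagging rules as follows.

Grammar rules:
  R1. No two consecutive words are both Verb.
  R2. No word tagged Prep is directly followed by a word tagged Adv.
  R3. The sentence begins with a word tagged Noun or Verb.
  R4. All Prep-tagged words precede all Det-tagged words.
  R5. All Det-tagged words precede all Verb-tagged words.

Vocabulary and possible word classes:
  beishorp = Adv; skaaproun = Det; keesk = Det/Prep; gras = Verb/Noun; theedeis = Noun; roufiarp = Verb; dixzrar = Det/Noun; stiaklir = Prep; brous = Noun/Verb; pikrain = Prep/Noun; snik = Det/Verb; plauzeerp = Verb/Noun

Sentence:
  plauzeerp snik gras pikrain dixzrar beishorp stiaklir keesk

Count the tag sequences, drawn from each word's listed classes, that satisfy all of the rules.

Candidates per position — 1:plauzeerp {Verb,Noun}; 2:snik {Det,Verb}; 3:gras {Verb,Noun}; 4:pikrain {Prep,Noun}; 5:dixzrar {Det,Noun}; 6:beishorp {Adv}; 7:stiaklir {Prep}; 8:keesk {Det,Prep}.
There are 64 candidate sequences in total.
The sequences that satisfy every rule: Noun Verb Noun Prep Noun Adv Prep Prep; Noun Verb Noun Noun Noun Adv Prep Prep.
Count = 2.

2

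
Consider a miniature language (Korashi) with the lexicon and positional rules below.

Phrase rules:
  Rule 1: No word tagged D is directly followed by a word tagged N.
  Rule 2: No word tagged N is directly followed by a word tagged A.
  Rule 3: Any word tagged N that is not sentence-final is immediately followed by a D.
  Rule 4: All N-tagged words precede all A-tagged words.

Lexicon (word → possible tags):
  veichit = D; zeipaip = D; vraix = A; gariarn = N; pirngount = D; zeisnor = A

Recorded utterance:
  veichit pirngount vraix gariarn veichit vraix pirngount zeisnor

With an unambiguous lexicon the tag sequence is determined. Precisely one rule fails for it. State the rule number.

Fixed tagging: D D A N D A D A.
Rule check: R1 holds, R2 holds, R3 holds, R4 violated.
Only rule 4 fails.

4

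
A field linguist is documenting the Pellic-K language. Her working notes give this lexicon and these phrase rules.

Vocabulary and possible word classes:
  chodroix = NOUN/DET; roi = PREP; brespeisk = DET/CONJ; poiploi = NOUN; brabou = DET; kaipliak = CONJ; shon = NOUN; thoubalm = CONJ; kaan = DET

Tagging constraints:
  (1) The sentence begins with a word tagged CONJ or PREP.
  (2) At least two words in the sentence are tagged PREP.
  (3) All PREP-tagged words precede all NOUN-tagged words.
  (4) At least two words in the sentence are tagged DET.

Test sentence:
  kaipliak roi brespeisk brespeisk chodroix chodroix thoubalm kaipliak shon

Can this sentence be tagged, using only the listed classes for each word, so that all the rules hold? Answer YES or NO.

Candidates per position — 1:kaipliak {CONJ}; 2:roi {PREP}; 3:brespeisk {DET,CONJ}; 4:brespeisk {DET,CONJ}; 5:chodroix {NOUN,DET}; 6:chodroix {NOUN,DET}; 7:thoubalm {CONJ}; 8:kaipliak {CONJ}; 9:shon {NOUN}.
Rule 2 cannot be satisfied by any choice of tags from the lexicon.
So there is no consistent tagging.

NO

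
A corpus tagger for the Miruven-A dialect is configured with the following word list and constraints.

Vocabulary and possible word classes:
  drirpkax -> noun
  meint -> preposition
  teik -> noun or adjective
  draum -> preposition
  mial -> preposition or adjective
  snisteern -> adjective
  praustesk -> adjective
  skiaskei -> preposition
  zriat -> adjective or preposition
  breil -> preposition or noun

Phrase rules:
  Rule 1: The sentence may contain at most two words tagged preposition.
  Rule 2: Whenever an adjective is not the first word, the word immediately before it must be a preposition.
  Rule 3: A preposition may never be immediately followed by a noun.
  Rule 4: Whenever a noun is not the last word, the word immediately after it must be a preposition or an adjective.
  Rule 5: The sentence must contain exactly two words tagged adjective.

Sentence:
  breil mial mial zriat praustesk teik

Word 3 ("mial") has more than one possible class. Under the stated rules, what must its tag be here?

Candidates per position — 1:breil {preposition,noun}; 2:mial {preposition,adjective}; 3:mial {preposition,adjective}; 4:zriat {adjective,preposition}; 5:praustesk {adjective}; 6:teik {noun,adjective}.
Position 4: adjective is ruled out by rule 2; that leaves preposition.
Position 6: adjective is ruled out by rule 2; that leaves noun.
Position 3: the remaining choice is settled jointly with positions 1, 2 — only adjective at position 3 is part of a tagging that satisfies every rule.
The only consistent sequence is: noun preposition adjective preposition adjective noun.
Verifying each rule — rule 1 ✓; rule 2 ✓; rule 3 ✓; rule 4 ✓; rule 5 ✓.

adjective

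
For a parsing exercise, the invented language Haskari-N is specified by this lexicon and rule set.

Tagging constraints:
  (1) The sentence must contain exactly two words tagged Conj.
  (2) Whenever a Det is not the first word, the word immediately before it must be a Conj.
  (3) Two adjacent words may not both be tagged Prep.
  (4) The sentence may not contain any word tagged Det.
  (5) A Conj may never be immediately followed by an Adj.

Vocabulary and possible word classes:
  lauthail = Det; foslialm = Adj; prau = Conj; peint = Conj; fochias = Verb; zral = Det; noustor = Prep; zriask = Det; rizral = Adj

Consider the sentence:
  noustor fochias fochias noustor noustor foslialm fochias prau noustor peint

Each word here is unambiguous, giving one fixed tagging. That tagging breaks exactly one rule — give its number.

3

Fixed tagging: Prep Verb Verb Prep Prep Adj Verb Conj Prep Conj.
Checking each rule: R1 ✓, R2 ✓, R3 ✗, R4 ✓, R5 ✓.
Only rule 3 fails.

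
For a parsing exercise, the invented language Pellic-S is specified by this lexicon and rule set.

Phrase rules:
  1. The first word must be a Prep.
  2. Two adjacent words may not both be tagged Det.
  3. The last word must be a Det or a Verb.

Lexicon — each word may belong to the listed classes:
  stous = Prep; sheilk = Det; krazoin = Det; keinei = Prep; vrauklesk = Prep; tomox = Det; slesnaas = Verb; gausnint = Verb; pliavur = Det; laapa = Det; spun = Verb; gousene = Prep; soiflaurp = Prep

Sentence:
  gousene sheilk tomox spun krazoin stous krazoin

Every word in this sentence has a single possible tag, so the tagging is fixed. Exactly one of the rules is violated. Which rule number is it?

Fixed tagging: Prep Det Det Verb Det Prep Det.
Rule check: R1 ✓, R2 ✗, R3 ✓.
Only rule 2 fails.

2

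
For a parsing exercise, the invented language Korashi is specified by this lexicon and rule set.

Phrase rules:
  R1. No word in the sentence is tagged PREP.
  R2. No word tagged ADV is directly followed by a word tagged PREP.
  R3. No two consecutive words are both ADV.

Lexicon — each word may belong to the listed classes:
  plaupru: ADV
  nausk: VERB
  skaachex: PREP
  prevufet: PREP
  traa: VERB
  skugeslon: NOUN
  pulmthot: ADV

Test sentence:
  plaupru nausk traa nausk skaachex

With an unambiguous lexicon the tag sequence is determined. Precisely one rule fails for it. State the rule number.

Fixed tagging: ADV VERB VERB VERB PREP.
Applying the rules: R1 ✗, R2 ✓, R3 ✓.
Only rule 1 fails.

1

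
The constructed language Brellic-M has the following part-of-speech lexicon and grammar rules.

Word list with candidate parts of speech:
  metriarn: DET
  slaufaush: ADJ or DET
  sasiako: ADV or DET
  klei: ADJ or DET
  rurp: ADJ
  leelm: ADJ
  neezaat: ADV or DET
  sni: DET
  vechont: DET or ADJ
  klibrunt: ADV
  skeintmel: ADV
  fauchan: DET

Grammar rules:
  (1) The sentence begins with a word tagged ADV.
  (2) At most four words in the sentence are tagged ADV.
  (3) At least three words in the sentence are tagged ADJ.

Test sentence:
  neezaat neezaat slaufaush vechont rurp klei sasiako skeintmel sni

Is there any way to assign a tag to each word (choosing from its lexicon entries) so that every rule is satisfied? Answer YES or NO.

Candidates per position — 1:neezaat {ADV,DET}; 2:neezaat {ADV,DET}; 3:slaufaush {ADJ,DET}; 4:vechont {DET,ADJ}; 5:rurp {ADJ}; 6:klei {ADJ,DET}; 7:sasiako {ADV,DET}; 8:skeintmel {ADV}; 9:sni {DET}.
One satisfying assignment: ADV ADV ADJ ADJ ADJ ADJ ADV ADV DET.
Checking: rule 1 satisfied; rule 2 satisfied; rule 3 satisfied.

YES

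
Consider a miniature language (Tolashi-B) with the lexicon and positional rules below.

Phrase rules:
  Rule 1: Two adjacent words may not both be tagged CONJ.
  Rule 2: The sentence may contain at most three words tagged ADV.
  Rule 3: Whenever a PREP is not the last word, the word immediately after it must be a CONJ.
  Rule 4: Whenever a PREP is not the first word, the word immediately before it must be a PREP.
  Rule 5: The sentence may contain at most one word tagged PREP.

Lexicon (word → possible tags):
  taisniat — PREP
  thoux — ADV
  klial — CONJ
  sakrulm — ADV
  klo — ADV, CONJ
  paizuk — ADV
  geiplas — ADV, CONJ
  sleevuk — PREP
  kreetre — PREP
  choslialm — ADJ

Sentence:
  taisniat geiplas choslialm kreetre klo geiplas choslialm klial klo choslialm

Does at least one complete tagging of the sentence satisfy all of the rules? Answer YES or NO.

Candidates per position — 1:taisniat {PREP}; 2:geiplas {ADV,CONJ}; 3:choslialm {ADJ}; 4:kreetre {PREP}; 5:klo {ADV,CONJ}; 6:geiplas {ADV,CONJ}; 7:choslialm {ADJ}; 8:klial {CONJ}; 9:klo {ADV,CONJ}; 10:choslialm {ADJ}.
Rule 4 cannot be satisfied by any choice of tags from the lexicon.
So there is no consistent tagging.

NO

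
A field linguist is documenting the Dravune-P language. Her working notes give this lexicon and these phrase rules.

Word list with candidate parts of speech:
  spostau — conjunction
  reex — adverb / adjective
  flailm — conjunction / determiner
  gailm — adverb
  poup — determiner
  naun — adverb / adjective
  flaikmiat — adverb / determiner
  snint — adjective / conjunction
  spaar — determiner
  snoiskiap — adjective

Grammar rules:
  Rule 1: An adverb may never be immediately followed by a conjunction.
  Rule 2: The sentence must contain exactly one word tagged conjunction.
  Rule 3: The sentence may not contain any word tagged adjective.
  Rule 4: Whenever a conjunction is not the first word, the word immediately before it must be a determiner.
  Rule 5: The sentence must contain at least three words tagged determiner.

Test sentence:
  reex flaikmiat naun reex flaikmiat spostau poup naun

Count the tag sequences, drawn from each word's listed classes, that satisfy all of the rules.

1

Candidates per position — 1:reex {adverb,adjective}; 2:flaikmiat {adverb,determiner}; 3:naun {adverb,adjective}; 4:reex {adverb,adjective}; 5:flaikmiat {adverb,determiner}; 6:spostau {conjunction}; 7:poup {determiner}; 8:naun {adverb,adjective}.
There are 64 candidate sequences in total.
The sequences that satisfy every rule: adverb determiner adverb adverb determiner conjunction determiner adverb.
Count = 1.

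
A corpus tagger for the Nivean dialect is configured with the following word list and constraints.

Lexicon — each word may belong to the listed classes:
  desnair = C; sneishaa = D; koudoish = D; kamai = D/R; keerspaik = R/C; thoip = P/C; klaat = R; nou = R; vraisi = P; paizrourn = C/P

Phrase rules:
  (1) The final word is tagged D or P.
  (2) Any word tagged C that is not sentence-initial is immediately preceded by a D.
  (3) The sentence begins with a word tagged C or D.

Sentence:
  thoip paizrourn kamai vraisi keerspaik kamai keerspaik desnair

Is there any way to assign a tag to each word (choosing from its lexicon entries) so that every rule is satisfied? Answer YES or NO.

NO

Candidates per position — 1:thoip {P,C}; 2:paizrourn {C,P}; 3:kamai {D,R}; 4:vraisi {P}; 5:keerspaik {R,C}; 6:kamai {D,R}; 7:keerspaik {R,C}; 8:desnair {C}.
Rule 1 cannot be satisfied by any choice of tags from the lexicon.
So there is no consistent tagging.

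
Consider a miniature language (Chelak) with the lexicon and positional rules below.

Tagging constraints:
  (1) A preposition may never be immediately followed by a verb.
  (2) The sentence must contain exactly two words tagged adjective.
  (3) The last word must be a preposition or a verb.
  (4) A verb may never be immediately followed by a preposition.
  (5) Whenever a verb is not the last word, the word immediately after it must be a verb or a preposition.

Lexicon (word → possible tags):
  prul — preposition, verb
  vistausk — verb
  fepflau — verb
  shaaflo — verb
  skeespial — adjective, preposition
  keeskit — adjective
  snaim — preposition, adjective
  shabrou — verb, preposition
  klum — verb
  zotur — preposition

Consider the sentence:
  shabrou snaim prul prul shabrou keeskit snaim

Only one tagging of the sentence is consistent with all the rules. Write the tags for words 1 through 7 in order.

Candidates per position — 1:shabrou {verb,preposition}; 2:snaim {preposition,adjective}; 3:prul {preposition,verb}; 4:prul {preposition,verb}; 5:shabrou {verb,preposition}; 6:keeskit {adjective}; 7:snaim {preposition,adjective}.
Position 5: verb is ruled out by rule 5; that leaves preposition.
Position 7: adjective is ruled out by rule 3; that leaves preposition.
Position 2: preposition is ruled out by rule 2; that leaves adjective.
Position 3: verb is ruled out by rule 4; that leaves preposition.
Position 4: verb is ruled out by rule 1; that leaves preposition.
Position 1: verb is ruled out by rule 5; that leaves preposition.
The unique satisfying tagging is: preposition adjective preposition preposition preposition adjective preposition.
Checking: rule 1 satisfied; rule 2 satisfied; rule 3 satisfied; rule 4 satisfied; rule 5 satisfied.

preposition adjective preposition preposition preposition adjective preposition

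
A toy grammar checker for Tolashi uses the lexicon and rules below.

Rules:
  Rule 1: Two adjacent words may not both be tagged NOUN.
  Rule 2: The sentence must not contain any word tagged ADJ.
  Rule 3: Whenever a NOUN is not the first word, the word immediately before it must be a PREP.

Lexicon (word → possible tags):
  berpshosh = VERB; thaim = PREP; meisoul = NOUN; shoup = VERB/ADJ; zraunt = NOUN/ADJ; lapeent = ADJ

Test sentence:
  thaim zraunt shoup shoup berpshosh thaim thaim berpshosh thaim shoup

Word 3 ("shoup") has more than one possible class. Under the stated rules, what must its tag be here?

VERB

Candidates per position — 1:thaim {PREP}; 2:zraunt {NOUN,ADJ}; 3:shoup {VERB,ADJ}; 4:shoup {VERB,ADJ}; 5:berpshosh {VERB}; 6:thaim {PREP}; 7:thaim {PREP}; 8:berpshosh {VERB}; 9:thaim {PREP}; 10:shoup {VERB,ADJ}.
Position 2: tagging it ADJ would leave rule 2 unsatisfiable, so it must be NOUN.
Position 3: tagging it ADJ would leave rule 2 unsatisfiable, so it must be VERB.
Position 4: tagging it ADJ would leave rule 2 unsatisfiable, so it must be VERB.
Position 10: tagging it ADJ would leave rule 2 unsatisfiable, so it must be VERB.
That leaves exactly one tagging: PREP NOUN VERB VERB VERB PREP PREP VERB PREP VERB.
Checking: rule 1 ok; rule 2 ok; rule 3 ok.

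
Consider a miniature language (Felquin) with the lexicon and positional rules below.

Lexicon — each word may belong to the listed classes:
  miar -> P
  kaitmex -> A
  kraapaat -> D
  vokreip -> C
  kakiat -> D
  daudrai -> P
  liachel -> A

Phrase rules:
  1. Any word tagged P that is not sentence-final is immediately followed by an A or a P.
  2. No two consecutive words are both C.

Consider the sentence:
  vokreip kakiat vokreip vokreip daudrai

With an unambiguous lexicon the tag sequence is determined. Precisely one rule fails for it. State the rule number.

2

Fixed tagging: C D C C P.
Checking each rule: R1 ok, R2 fails.
Only rule 2 fails.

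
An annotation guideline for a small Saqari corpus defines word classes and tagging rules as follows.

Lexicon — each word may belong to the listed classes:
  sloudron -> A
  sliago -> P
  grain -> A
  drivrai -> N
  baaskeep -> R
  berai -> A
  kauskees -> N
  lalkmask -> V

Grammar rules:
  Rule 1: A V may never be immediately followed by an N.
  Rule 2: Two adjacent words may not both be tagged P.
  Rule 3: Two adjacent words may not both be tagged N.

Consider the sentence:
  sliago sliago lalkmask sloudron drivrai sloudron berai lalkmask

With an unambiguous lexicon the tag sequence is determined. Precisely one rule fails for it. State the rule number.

Fixed tagging: P P V A N A A V.
Rule check: R1 pass, R2 fail, R3 pass.
Only rule 2 fails.

2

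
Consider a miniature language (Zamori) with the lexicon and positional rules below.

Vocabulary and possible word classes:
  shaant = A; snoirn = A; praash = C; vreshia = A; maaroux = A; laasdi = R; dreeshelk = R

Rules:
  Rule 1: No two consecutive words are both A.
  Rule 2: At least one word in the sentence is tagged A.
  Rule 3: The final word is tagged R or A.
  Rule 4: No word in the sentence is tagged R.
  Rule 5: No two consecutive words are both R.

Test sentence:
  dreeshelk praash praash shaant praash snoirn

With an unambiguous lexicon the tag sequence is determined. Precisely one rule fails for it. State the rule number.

Fixed tagging: R C C A C A.
Checking each rule: R1 ok, R2 ok, R3 ok, R4 fails, R5 ok.
Only rule 4 fails.

4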